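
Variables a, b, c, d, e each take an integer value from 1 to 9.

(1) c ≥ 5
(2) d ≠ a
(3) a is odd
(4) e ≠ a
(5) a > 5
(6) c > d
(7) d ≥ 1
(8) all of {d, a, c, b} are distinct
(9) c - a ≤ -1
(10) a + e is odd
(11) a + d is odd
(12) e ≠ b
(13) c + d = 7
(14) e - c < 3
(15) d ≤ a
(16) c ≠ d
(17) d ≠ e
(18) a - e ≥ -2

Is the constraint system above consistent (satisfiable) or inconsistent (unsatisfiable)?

Setting (a, b, c, d, e) = (7, 9, 5, 2, 6) satisfies everything: constraint 9: c - a = -2; constraint 13: c + d = 7; constraint 14: e - c = 1, and the others follow.

Satisfiable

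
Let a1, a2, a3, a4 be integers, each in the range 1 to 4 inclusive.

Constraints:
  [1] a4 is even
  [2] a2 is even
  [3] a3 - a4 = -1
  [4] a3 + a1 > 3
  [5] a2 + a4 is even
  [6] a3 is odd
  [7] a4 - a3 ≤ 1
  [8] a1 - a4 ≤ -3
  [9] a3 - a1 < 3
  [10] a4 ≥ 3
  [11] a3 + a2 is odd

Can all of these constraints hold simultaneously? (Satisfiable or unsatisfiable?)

The assignment a1 = 1, a2 = 2, a3 = 3, a4 = 4 works:
  constraint 3 holds since a3 - a4 = -1.
  constraint 4 holds since a3 + a1 = 4.
  constraint 7 holds since a4 - a3 = 1.
The rest check out directly.

Satisfiable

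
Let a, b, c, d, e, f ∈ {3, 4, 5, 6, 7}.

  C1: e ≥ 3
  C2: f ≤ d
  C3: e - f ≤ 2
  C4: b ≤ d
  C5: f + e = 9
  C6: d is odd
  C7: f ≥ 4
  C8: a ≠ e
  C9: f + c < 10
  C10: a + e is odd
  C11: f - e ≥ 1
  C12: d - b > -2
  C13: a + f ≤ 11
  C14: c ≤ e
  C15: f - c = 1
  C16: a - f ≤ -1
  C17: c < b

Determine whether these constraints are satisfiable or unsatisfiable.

Setting (a, b, c, d, e, f) = (3, 7, 4, 7, 4, 5) satisfies everything: constraint 3: e - f = -1; constraint 5: f + e = 9; constraint 9: f + c = 9, and the others follow.

Satisfiable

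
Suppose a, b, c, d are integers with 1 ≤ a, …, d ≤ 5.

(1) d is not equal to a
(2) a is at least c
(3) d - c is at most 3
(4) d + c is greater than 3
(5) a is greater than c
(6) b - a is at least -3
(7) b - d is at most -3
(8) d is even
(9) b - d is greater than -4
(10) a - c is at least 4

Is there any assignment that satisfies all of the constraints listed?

Unsatisfiable

Constraints 3, 6, 7, and 10 give c − d ≥ -3, d − b ≥ 3, b − a ≥ -3, a − c ≥ 4.
Adding all 4 inequalities: the left sides telescope to 0, and the right sides sum to (-3) + 3 + (-3) + 4 = 1. So 0 ≥ 1, which is false.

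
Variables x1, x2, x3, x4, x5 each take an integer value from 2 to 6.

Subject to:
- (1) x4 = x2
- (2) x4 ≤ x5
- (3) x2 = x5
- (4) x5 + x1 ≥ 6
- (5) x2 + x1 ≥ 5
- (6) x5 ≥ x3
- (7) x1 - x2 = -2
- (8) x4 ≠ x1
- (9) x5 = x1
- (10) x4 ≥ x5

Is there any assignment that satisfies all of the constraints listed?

Unsatisfiable

From constraints 1, 3, and 9, x4 = x2 = x5 = x1, so x4 = x1. But constraint 8 says x4 ≠ x1. Contradiction.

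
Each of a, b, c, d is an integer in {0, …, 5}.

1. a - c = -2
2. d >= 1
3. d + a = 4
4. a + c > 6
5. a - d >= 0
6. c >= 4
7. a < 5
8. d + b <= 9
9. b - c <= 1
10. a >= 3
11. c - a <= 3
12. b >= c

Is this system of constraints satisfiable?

Setting (a, b, c, d) = (3, 5, 5, 1) satisfies everything: constraint 1: a - c = -2; constraint 3: d + a = 4; constraint 4: a + c = 8, and the others follow.

Satisfiable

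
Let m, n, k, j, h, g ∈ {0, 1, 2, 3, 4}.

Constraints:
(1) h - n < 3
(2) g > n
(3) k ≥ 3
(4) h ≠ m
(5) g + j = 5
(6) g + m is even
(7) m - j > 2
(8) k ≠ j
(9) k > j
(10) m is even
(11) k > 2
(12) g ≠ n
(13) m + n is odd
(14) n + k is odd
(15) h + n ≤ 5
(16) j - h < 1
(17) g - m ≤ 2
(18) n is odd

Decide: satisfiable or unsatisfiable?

Satisfiable

One satisfying assignment is m = 4, n = 1, k = 4, j = 1, h = 1, g = 4.
For the less obvious constraints — constraint 1: h - n = 0; constraint 5: g + j = 5; constraint 7: m - j = 3 — and the others hold by inspection.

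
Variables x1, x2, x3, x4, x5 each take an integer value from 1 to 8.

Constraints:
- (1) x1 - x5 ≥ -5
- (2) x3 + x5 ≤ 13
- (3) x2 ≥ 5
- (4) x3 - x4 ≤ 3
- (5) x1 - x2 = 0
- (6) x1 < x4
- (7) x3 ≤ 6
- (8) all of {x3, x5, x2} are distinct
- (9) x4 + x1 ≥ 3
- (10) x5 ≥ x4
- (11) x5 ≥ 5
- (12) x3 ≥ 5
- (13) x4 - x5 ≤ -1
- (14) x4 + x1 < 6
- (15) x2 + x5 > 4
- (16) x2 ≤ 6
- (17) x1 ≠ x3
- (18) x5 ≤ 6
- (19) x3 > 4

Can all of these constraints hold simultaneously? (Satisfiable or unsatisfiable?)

Unsatisfiable

Constraints 3, 7, 11, 12, 16, and 18 confine each of x3, x5, x2 to the 2 values {5, 6}.
Constraint 8 requires all 3 of them to be distinct, but only 2 values are available — impossible by the pigeonhole principle.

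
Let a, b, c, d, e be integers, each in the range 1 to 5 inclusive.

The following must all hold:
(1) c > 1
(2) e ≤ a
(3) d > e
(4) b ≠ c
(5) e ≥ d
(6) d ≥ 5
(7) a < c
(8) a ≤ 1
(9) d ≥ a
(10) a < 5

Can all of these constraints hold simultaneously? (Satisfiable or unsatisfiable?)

Unsatisfiable

From constraints 5 and 6: e ≥ d and d ≥ 5, so e ≥ 5. From constraints 2 and 8: e ≤ a and a ≤ 1, so e ≤ 1. But 1 < 5, so no value of e works.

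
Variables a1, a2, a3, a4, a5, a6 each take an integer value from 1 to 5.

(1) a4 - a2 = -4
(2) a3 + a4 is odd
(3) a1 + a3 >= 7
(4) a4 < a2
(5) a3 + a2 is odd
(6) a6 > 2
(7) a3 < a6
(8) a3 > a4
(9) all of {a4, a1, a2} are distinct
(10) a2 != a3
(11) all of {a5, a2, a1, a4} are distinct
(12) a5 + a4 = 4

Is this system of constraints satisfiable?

Setting (a1, a2, a3, a4, a5, a6) = (4, 5, 4, 1, 3, 5) satisfies everything: constraint 1: a4 - a2 = -4; constraint 3: a1 + a3 = 8; constraint 12: a5 + a4 = 4, and the others follow.

Satisfiable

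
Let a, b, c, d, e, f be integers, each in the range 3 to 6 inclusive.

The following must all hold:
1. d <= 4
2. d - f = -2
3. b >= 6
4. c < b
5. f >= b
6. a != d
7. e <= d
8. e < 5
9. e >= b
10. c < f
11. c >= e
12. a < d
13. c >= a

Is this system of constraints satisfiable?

Unsatisfiable

From constraints 3 and 9: e ≥ b and b ≥ 6, so e ≥ 6. From constraints 1 and 7: e ≤ d and d ≤ 4, so e ≤ 4. But 4 < 6, so no value of e works.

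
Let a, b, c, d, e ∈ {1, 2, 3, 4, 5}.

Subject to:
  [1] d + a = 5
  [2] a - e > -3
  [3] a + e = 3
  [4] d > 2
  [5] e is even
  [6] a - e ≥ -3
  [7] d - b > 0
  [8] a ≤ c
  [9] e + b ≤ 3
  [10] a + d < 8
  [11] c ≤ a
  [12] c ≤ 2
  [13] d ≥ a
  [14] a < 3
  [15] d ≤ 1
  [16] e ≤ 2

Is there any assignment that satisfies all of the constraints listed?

Unsatisfiable

From constraint 15: d ≤ 1. From constraints 8 and 12: a ≤ c ≤ 2. Hence d + a ≤ 3. But constraint 1 requires d + a = 5, and 5 > 3. Contradiction.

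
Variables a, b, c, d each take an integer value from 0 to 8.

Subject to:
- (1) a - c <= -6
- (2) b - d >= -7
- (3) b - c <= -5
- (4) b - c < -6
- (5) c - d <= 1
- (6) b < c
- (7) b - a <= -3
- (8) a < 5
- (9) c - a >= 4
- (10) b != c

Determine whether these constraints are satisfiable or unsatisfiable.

Constraints 1, 2, 5, and 7 give b − d ≥ -7, d − c ≥ -1, c − a ≥ 6, a − b ≥ 3.
Adding all 4 inequalities: the left sides telescope to 0, and the right sides sum to (-7) + (-1) + 6 + 3 = 1. So 0 ≥ 1, which is false.

Unsatisfiable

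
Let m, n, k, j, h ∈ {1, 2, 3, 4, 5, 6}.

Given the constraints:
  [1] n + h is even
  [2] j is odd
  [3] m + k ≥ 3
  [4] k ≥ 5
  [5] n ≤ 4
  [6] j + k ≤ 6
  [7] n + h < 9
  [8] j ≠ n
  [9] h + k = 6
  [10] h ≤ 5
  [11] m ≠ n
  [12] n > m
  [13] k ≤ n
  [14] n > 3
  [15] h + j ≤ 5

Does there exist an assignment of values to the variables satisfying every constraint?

From constraint 4: k ≥ 5. From constraints 5 and 13: k ≤ n and n ≤ 4, so k ≤ 4. But 4 < 5, so no value of k works.

Unsatisfiable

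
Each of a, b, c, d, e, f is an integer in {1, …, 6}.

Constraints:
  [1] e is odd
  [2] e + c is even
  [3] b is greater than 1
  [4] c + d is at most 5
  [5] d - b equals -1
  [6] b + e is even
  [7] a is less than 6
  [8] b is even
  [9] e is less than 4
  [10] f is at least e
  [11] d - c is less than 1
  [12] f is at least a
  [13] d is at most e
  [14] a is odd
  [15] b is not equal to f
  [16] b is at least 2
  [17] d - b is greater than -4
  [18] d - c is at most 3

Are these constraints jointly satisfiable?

Constraint 8 makes b even and constraint 1 makes e odd, so b + e must be odd. Constraint 6 says b + e is even — contradiction.

Unsatisfiable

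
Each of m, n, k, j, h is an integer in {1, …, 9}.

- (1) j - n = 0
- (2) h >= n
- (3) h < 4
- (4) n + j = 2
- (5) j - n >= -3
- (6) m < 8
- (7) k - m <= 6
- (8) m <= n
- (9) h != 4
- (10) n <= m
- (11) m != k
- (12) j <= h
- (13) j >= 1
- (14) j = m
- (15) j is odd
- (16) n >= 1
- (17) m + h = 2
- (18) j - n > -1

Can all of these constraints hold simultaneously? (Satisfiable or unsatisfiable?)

Satisfiable

The assignment m = 1, n = 1, k = 6, j = 1, h = 1 works:
  constraint 1 holds since j - n = 0.
  constraint 4 holds since n + j = 2.
  constraint 5 holds since j - n = 0.
The rest check out directly.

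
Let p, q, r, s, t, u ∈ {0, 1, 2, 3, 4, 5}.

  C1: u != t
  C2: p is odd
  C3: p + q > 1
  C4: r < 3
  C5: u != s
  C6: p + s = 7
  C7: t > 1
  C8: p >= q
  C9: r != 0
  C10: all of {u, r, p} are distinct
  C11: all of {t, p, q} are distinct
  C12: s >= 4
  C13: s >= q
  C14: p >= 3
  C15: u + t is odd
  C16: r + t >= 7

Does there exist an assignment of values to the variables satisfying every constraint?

The assignment p = 3, q = 1, r = 2, s = 4, t = 5, u = 0 works:
  constraint 3 holds since p + q = 4.
  constraint 6 holds since p + s = 7.
The rest check out directly.

Satisfiable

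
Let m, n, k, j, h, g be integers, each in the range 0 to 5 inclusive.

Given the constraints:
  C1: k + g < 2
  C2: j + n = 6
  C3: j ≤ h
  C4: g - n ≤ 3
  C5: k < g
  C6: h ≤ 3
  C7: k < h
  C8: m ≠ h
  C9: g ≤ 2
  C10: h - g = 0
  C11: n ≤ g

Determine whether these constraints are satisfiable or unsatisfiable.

From constraints 3 and 6: j ≤ h ≤ 3. From constraints 9 and 11: n ≤ g ≤ 2. Hence j + n ≤ 5. But constraint 2 requires j + n = 6, and 6 > 5. Contradiction.

Unsatisfiable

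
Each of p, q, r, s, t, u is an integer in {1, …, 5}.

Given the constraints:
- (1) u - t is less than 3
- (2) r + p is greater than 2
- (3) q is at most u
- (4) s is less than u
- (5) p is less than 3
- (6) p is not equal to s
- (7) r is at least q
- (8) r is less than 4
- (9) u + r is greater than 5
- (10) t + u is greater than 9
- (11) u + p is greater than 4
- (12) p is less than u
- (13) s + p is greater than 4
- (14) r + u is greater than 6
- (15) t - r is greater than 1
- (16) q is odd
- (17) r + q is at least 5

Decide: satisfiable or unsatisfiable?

Setting (p, q, r, s, t, u) = (1, 3, 3, 4, 5, 5) satisfies everything: constraint 1: u - t = 0; constraint 2: r + p = 4, and the others follow.

Satisfiable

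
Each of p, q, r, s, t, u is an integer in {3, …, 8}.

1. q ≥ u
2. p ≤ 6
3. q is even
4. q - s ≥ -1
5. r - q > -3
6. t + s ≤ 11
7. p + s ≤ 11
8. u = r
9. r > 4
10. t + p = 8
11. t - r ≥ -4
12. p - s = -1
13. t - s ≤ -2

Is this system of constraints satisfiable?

Satisfiable

Setting (p, q, r, s, t, u) = (5, 6, 6, 6, 3, 6) satisfies everything: constraint 4: q - s = 0; constraint 5: r - q = 0, and the others follow.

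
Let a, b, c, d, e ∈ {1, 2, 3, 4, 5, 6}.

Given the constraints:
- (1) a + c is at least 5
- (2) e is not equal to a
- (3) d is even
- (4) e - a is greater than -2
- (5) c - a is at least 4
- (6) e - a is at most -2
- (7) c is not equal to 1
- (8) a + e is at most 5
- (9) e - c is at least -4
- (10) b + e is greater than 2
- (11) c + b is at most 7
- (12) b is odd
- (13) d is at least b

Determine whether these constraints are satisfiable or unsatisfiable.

Constraints 5, 6, and 9 give e − c ≥ -4, c − a ≥ 4, a − e ≥ 2.
Adding all 3 inequalities: the left sides telescope to 0, and the right sides sum to (-4) + 4 + 2 = 2. So 0 ≥ 2, which is false.

Unsatisfiable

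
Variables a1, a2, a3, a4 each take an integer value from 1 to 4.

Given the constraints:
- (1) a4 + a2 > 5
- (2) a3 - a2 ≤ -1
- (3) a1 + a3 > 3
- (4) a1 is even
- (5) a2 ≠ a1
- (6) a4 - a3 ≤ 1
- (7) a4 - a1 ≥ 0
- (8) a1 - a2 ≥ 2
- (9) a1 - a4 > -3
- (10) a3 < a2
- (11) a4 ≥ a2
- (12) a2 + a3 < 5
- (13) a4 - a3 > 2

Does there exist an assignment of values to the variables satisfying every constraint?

Constraints 2, 6, 7, and 8 give a1 − a2 ≥ 2, a2 − a3 ≥ 1, a3 − a4 ≥ -1, a4 − a1 ≥ 0.
Adding all 4 inequalities: the left sides telescope to 0, and the right sides sum to 2 + 1 + (-1) + 0 = 2. So 0 ≥ 2, which is false.

Unsatisfiable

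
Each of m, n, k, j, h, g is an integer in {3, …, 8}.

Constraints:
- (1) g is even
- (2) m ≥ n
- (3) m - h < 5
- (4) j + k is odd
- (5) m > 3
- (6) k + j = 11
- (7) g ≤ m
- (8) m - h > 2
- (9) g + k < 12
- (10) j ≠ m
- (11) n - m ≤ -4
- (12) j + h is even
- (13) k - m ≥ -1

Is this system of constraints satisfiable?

Satisfiable

Setting (m, n, k, j, h, g) = (7, 3, 7, 4, 4, 4) satisfies everything: constraint 3: m - h = 3; constraint 6: k + j = 11; constraint 8: m - h = 3, and the others follow.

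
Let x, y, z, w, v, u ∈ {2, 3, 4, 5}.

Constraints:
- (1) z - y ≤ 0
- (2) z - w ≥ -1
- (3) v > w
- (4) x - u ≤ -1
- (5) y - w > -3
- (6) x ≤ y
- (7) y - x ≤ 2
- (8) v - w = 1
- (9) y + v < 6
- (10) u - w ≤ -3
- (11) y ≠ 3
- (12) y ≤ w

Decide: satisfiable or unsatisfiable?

Unsatisfiable

Constraints 1, 2, 4, 7, and 10 give u − x ≥ 1, x − y ≥ -2, y − z ≥ 0, z − w ≥ -1, w − u ≥ 3.
Adding all 5 inequalities: the left sides telescope to 0, and the right sides sum to 1 + (-2) + 0 + (-1) + 3 = 1. So 0 ≥ 1, which is false.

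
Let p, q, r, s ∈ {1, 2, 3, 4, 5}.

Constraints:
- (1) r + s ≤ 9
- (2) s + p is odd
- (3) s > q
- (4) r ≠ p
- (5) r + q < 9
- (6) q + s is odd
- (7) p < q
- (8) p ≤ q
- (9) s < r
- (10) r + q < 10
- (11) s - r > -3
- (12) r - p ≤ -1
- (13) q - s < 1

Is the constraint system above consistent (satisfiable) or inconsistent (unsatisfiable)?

Constraints 3, 7, 9, and 12 give s < r, r < p, p < q, q < s. Chaining: s < r < p < q < s, which forces s < s — impossible.

Unsatisfiable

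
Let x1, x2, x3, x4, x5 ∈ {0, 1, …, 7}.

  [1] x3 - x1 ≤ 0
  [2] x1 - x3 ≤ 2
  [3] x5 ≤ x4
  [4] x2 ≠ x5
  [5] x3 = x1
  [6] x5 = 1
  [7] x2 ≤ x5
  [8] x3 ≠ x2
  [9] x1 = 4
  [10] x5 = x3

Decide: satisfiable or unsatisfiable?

Unsatisfiable

Constraint 6 fixes x5 = 1 and constraint 9 fixes x1 = 4. Constraints 5 and 10 give x5 = x3 = x1, so x5 = x1. But 1 ≠ 4 — contradiction.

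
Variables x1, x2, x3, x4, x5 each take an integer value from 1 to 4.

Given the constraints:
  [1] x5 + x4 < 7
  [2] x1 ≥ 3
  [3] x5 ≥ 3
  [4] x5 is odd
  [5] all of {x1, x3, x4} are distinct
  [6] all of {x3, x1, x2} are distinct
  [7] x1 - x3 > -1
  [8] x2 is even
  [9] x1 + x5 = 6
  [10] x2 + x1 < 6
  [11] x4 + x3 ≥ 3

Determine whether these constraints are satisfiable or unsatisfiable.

Satisfiable

Try x1 = 3, x2 = 2, x3 = 1, x4 = 2, x5 = 3.
Check constraint 1: x5 + x4 = 5; constraint 7: x1 - x3 = 2; constraint 9: x1 + x5 = 6. The remaining constraints are straightforward to verify.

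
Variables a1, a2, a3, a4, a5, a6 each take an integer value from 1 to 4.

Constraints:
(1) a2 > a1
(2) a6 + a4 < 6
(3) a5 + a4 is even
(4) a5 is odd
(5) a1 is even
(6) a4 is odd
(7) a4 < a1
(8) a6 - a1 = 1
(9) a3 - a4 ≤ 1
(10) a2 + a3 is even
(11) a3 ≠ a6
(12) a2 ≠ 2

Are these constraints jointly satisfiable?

The assignment a1 = 2, a2 = 3, a3 = 1, a4 = 1, a5 = 1, a6 = 3 works:
  constraint 2 holds since a6 + a4 = 4.
  constraint 8 holds since a6 - a1 = 1.
The rest check out directly.

Satisfiable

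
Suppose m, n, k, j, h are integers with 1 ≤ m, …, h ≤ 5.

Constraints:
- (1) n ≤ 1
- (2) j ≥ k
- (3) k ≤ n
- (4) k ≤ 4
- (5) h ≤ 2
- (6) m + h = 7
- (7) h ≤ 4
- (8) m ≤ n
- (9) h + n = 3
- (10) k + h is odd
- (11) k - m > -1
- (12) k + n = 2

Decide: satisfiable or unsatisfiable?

Unsatisfiable

From constraints 1 and 8: m ≤ n ≤ 1. From constraint 7: h ≤ 4. Hence m + h ≤ 5. But constraint 6 requires m + h = 7, and 7 > 5. Contradiction.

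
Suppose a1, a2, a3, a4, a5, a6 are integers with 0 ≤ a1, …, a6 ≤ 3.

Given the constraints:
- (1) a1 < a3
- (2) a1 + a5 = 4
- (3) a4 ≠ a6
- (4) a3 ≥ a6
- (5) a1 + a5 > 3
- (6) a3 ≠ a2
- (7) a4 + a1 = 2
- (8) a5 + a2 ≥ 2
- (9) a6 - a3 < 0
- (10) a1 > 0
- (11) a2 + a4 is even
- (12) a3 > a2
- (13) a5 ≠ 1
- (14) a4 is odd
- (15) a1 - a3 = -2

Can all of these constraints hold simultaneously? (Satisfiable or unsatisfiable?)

Satisfiable

Take a1 = 1, a2 = 1, a3 = 3, a4 = 1, a5 = 3, a6 = 0. Then constraint 2: a1 + a5 = 4; constraint 5: a1 + a5 = 4; constraint 7: a4 + a1 = 2, and every other listed constraint is also met.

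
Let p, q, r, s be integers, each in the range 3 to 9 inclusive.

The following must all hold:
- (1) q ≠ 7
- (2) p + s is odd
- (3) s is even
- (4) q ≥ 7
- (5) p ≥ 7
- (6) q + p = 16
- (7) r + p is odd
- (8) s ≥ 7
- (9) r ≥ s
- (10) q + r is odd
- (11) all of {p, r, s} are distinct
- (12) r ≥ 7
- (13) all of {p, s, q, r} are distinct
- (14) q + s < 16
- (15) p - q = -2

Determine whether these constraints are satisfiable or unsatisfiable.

Constraints 4, 5, 8, and 12 confine each of p, s, q, r to the 3 values {7, …, 9} (the domain already gives each ≤ 9).
Constraint 13 requires all 4 of them to be distinct, but only 3 values are available — impossible by the pigeonhole principle.

Unsatisfiable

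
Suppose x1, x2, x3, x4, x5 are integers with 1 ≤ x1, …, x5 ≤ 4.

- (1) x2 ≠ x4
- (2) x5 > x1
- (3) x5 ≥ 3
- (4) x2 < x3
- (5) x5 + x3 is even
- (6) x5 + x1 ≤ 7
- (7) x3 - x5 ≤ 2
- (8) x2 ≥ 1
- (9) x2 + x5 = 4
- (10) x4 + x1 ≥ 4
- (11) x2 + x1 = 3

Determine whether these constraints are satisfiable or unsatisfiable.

Satisfiable

Setting (x1, x2, x3, x4, x5) = (2, 1, 3, 3, 3) satisfies everything: constraint 6: x5 + x1 = 5; constraint 7: x3 - x5 = 0, and the others follow.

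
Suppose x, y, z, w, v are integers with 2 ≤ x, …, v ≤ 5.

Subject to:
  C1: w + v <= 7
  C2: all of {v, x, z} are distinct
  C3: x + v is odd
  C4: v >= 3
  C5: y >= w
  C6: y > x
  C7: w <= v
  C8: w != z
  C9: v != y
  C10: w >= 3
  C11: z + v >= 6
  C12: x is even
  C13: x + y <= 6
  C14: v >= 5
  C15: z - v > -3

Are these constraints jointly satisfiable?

Unsatisfiable

From constraint 10: w ≥ 3. From constraint 14: v ≥ 5. Hence w + v ≥ 8. But constraint 1 requires w + v ≤ 7, and 7 < 8. Contradiction.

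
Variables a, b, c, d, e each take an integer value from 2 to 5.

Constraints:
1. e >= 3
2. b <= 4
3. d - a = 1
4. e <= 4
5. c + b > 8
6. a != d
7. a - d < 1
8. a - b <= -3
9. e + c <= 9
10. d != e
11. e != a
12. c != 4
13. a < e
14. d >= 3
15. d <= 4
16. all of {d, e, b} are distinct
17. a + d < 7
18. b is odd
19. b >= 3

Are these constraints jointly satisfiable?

Constraints 1, 2, 4, 14, 15, and 19 confine each of d, e, b to the 2 values {3, 4}.
Constraint 16 requires all 3 of them to be distinct, but only 2 values are available — impossible by the pigeonhole principle.

Unsatisfiable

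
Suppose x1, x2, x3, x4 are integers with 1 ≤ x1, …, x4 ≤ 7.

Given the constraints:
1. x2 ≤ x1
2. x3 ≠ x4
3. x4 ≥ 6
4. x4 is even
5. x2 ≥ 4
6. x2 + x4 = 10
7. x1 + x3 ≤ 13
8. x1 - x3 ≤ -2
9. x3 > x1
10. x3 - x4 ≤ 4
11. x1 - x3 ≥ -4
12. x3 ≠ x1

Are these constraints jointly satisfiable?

Satisfiable

Try x1 = 4, x2 = 4, x3 = 7, x4 = 6.
Check constraint 6: x2 + x4 = 10; constraint 7: x1 + x3 = 11; constraint 8: x1 - x3 = -3. The remaining constraints are straightforward to verify.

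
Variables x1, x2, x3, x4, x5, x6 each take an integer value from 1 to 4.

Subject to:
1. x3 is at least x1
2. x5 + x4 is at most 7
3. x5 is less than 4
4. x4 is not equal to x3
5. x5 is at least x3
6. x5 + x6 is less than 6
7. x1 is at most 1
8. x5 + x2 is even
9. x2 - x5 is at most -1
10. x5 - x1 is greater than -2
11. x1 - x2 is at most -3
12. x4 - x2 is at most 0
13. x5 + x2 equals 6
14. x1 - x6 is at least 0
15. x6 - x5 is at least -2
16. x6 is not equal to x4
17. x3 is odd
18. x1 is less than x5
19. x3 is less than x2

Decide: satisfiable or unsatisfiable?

Constraints 9, 11, 14, and 15 give x1 − x6 ≥ 0, x6 − x5 ≥ -2, x5 − x2 ≥ 1, x2 − x1 ≥ 3.
Adding all 4 inequalities: the left sides telescope to 0, and the right sides sum to 0 + (-2) + 1 + 3 = 2. So 0 ≥ 2, which is false.

Unsatisfiable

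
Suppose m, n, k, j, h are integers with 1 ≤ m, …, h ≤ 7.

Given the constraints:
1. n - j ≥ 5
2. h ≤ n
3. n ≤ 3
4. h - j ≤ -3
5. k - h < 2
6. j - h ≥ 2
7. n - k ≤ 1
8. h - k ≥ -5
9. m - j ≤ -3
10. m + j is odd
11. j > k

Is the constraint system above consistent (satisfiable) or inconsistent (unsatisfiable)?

Unsatisfiable

Constraints 1, 4, 7, and 8 give h − k ≥ -5, k − n ≥ -1, n − j ≥ 5, j − h ≥ 3.
Adding all 4 inequalities: the left sides telescope to 0, and the right sides sum to (-5) + (-1) + 5 + 3 = 2. So 0 ≥ 2, which is false.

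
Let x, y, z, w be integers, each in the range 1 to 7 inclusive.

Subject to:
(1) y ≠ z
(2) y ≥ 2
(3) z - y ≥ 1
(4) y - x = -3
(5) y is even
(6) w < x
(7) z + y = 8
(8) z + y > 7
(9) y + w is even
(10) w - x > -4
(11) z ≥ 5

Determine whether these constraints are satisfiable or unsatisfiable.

The assignment x = 5, y = 2, z = 6, w = 2 works:
  constraint 3 holds since z - y = 4.
  constraint 4 holds since y - x = -3.
  constraint 7 holds since z + y = 8.
The rest check out directly.

Satisfiable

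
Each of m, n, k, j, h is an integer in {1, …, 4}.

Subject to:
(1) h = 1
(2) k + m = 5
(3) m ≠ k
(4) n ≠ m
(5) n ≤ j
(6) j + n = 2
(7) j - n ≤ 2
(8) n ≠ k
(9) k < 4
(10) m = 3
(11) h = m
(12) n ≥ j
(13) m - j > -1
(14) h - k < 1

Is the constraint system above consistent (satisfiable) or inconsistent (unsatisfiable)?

Constraint 1 fixes h = 1 and constraint 10 fixes m = 3, but constraint 11 requires h = m. Since 1 ≠ 3, contradiction.

Unsatisfiable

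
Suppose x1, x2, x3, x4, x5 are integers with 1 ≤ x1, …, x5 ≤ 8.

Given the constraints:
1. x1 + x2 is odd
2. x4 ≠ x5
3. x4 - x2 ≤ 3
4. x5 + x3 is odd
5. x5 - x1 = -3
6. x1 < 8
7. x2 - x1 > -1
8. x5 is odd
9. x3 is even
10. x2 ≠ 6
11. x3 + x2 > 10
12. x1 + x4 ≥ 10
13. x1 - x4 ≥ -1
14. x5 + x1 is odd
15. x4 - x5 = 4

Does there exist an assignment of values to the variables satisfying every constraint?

The assignment x1 = 6, x2 = 7, x3 = 4, x4 = 7, x5 = 3 works:
  constraint 3 holds since x4 - x2 = 0.
  constraint 5 holds since x5 - x1 = -3.
  constraint 7 holds since x2 - x1 = 1.
The rest check out directly.

Satisfiable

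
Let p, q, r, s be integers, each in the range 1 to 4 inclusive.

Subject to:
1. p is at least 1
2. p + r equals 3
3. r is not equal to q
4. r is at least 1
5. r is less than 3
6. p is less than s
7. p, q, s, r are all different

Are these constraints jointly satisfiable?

Setting (p, q, r, s) = (2, 4, 1, 3) satisfies everything: constraint 2: p + r = 3; constraint 7: values 2, 4, 3, 1 are distinct, and the others follow.

Satisfiable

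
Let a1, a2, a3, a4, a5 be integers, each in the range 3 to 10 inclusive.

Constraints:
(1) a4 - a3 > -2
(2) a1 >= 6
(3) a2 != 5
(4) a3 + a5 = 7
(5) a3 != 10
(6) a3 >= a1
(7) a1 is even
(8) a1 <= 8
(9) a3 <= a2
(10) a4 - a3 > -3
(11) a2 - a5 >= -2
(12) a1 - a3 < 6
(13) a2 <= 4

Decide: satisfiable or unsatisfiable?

From constraints 2 and 6: a3 ≥ a1 and a1 ≥ 6, so a3 ≥ 6. From constraints 9 and 13: a3 ≤ a2 and a2 ≤ 4, so a3 ≤ 4. But 4 < 6, so no value of a3 works.

Unsatisfiable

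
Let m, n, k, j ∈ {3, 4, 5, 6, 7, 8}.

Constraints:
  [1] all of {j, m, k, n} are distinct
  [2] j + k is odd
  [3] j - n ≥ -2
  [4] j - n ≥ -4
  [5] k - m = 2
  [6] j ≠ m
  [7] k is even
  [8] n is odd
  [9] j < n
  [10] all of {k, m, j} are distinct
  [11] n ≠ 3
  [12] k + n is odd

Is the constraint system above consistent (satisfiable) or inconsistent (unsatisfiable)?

Setting (m, n, k, j) = (6, 5, 8, 3) satisfies everything: constraint 3: j - n = -2; constraint 4: j - n = -2, and the others follow.

Satisfiable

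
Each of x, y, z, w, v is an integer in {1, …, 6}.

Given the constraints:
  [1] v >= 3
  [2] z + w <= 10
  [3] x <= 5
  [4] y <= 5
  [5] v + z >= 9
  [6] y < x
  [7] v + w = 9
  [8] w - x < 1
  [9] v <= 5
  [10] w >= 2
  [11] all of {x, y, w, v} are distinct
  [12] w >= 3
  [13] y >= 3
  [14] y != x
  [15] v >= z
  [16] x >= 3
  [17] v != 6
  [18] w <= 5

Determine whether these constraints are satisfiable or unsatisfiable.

Unsatisfiable

Constraints 1, 3, 4, 9, 12, 13, 16, and 18 confine each of x, y, w, v to the 3 values {3, …, 5}.
Constraint 11 requires all 4 of them to be distinct, but only 3 values are available — impossible by the pigeonhole principle.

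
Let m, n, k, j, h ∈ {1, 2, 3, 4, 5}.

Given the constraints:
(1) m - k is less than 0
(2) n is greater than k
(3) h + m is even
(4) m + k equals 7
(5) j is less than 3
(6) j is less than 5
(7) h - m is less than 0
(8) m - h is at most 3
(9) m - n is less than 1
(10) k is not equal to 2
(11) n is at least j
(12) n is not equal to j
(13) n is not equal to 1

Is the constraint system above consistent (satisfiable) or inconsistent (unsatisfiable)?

Take m = 3, n = 5, k = 4, j = 1, h = 1. Then constraint 1: m - k = -1; constraint 4: m + k = 7; constraint 7: h - m = -2, and every other listed constraint is also met.

Satisfiable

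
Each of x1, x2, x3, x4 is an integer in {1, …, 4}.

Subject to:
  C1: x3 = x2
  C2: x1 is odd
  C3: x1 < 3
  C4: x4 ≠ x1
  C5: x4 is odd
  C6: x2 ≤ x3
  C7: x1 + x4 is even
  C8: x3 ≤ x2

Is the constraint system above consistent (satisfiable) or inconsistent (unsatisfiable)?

Satisfiable

Take x1 = 1, x2 = 3, x3 = 3, x4 = 3. Then constraint 2: x1 = 1 is odd; constraint 5: x4 = 3 is odd, and every other listed constraint is also met.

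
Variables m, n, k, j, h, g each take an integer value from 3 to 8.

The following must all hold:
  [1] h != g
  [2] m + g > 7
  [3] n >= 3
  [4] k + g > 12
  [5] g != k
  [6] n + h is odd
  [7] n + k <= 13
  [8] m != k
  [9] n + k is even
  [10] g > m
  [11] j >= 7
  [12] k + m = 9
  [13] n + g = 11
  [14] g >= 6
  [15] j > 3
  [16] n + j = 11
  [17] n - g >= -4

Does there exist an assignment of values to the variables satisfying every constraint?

Satisfiable

Take m = 3, n = 4, k = 6, j = 7, h = 5, g = 7. Then constraint 2: m + g = 10; constraint 4: k + g = 13, and every other listed constraint is also met.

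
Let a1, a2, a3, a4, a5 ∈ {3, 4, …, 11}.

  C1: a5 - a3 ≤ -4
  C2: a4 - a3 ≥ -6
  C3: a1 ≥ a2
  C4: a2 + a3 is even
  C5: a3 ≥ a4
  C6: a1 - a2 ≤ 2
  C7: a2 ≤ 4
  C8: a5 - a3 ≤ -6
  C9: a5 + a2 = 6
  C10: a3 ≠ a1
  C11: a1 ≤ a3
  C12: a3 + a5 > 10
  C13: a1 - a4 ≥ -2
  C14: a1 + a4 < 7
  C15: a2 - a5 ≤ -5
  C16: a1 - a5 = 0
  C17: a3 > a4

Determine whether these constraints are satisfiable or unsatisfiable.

Constraints 2, 6, 8, 13, and 15 give a1 − a4 ≥ -2, a4 − a3 ≥ -6, a3 − a5 ≥ 6, a5 − a2 ≥ 5, a2 − a1 ≥ -2.
Adding all 5 inequalities: the left sides telescope to 0, and the right sides sum to (-2) + (-6) + 6 + 5 + (-2) = 1. So 0 ≥ 1, which is false.

Unsatisfiable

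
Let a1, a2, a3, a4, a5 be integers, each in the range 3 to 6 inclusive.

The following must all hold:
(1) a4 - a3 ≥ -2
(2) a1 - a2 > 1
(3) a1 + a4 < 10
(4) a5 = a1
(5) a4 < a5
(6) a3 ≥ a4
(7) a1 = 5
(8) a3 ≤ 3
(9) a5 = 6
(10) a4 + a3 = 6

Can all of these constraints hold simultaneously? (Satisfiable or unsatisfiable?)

Constraint 9 fixes a5 = 6 and constraint 7 fixes a1 = 5, but constraint 4 requires a5 = a1. Since 6 ≠ 5, contradiction.

Unsatisfiable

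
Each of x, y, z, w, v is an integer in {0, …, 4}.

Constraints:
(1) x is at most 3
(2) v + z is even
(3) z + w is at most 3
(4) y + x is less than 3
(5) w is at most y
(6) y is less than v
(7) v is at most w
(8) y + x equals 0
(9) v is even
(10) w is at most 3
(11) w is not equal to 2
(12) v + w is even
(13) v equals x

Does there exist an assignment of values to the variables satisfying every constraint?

Constraints 5, 6, and 7 give w ≤ y, y < v, v ≤ w. Chaining: w ≤ y < v ≤ w, which forces w < w — impossible.

Unsatisfiable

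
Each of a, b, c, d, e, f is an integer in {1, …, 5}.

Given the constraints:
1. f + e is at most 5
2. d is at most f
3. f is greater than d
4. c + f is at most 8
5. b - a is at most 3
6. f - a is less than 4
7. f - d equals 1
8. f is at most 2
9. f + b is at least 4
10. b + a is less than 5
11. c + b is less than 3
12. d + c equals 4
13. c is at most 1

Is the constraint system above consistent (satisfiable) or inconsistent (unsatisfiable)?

Unsatisfiable

From constraints 2 and 8: d ≤ f ≤ 2. From constraint 13: c ≤ 1. Hence d + c ≤ 3. But constraint 12 requires d + c = 4, and 4 > 3. Contradiction.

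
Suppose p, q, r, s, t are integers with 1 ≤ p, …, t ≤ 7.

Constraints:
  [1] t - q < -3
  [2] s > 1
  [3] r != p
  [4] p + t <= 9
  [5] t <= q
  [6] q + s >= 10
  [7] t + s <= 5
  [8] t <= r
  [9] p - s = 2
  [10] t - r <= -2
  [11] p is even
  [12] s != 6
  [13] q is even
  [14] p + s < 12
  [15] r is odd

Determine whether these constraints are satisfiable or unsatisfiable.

Setting (p, q, r, s, t) = (6, 6, 3, 4, 1) satisfies everything: constraint 1: t - q = -5; constraint 4: p + t = 7; constraint 6: q + s = 10, and the others follow.

Satisfiable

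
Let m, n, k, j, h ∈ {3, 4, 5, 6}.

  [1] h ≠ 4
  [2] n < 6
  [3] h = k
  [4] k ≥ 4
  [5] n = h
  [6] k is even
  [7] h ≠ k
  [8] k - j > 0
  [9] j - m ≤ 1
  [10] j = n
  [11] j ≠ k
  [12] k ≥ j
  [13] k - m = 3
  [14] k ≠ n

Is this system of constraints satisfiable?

Unsatisfiable

From constraints 3, 5, and 10, j = n = h = k, so j = k. But constraint 11 says j ≠ k. Contradiction.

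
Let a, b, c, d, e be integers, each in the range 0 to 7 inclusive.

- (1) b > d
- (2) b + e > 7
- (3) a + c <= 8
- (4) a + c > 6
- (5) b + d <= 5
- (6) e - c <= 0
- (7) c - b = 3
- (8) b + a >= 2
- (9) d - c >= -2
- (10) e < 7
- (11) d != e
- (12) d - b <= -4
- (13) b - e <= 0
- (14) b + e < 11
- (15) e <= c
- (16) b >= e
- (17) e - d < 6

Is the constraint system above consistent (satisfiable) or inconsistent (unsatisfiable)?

Unsatisfiable

Constraints 6, 9, 12, and 13 give e − b ≥ 0, b − d ≥ 4, d − c ≥ -2, c − e ≥ 0.
Adding all 4 inequalities: the left sides telescope to 0, and the right sides sum to 0 + 4 + (-2) + 0 = 2. So 0 ≥ 2, which is false.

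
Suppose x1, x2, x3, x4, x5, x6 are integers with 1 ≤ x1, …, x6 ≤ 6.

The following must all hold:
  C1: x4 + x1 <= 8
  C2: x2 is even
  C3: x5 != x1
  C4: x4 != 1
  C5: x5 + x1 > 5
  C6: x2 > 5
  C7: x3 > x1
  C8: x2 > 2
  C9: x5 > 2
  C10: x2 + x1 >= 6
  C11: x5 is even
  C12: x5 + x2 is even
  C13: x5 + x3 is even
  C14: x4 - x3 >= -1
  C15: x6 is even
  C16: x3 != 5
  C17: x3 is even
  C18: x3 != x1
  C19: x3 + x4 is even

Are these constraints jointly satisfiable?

Setting (x1, x2, x3, x4, x5, x6) = (1, 6, 4, 6, 6, 4) satisfies everything: constraint 1: x4 + x1 = 7; constraint 5: x5 + x1 = 7, and the others follow.

Satisfiable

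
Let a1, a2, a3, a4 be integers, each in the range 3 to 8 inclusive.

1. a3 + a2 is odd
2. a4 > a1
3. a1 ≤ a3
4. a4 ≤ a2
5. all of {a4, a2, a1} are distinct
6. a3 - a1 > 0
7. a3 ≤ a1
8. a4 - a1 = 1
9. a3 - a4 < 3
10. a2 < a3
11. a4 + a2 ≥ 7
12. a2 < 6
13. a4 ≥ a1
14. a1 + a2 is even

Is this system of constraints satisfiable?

Unsatisfiable

Constraints 2, 4, 7, and 10 give a3 ≤ a1, a1 < a4, a4 ≤ a2, a2 < a3. Chaining: a3 ≤ a1 < a4 ≤ a2 < a3, which forces a3 < a3 — impossible.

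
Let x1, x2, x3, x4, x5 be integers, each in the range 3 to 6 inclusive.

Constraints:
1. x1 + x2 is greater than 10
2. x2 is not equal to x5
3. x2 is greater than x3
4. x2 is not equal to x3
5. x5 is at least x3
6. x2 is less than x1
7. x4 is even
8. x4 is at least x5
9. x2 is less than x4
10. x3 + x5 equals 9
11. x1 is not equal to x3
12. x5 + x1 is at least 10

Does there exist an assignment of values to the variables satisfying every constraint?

Satisfiable

Take x1 = 6, x2 = 5, x3 = 3, x4 = 6, x5 = 6. Then constraint 1: x1 + x2 = 11; constraint 10: x3 + x5 = 9, and every other listed constraint is also met.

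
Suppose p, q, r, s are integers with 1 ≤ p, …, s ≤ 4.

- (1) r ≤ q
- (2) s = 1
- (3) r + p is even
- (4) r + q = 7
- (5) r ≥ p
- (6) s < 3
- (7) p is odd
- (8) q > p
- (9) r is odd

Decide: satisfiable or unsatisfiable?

One satisfying assignment is p = 1, q = 4, r = 3, s = 1.
For the less obvious constraints — constraint 3: r + p = 4 is even; constraint 4: r + q = 7; constraint 7: p = 1 is odd — and the others hold by inspection.

Satisfiable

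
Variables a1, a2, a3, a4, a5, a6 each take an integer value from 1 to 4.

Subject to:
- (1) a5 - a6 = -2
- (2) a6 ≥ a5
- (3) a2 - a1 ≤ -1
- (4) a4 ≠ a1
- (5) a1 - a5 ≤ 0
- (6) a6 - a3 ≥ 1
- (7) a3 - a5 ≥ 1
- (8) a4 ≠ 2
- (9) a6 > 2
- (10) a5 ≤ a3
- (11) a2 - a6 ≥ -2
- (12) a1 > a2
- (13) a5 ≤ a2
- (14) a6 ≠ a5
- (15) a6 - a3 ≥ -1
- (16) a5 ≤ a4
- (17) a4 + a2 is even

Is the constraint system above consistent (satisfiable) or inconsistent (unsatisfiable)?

Constraints 3, 5, 6, 7, and 11 give a6 − a3 ≥ 1, a3 − a5 ≥ 1, a5 − a1 ≥ 0, a1 − a2 ≥ 1, a2 − a6 ≥ -2.
Adding all 5 inequalities: the left sides telescope to 0, and the right sides sum to 1 + 1 + 0 + 1 + (-2) = 1. So 0 ≥ 1, which is false.

Unsatisfiable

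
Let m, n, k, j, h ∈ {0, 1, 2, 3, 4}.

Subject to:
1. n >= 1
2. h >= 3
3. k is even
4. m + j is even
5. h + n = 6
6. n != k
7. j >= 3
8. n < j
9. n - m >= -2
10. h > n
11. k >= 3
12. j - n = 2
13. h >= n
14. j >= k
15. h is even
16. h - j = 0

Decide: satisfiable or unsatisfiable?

Satisfiable

Take m = 2, n = 2, k = 4, j = 4, h = 4. Then constraint 5: h + n = 6; constraint 9: n - m = 0, and every other listed constraint is also met.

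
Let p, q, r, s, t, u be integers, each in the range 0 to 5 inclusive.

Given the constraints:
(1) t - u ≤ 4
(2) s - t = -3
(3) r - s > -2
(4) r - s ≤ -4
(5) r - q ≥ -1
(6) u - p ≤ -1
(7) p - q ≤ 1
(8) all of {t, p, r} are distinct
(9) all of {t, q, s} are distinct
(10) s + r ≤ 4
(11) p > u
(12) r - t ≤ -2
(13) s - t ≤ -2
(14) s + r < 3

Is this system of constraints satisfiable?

Constraints 1, 4, 5, 6, 7, and 13 give s − r ≥ 4, r − q ≥ -1, q − p ≥ -1, p − u ≥ 1, u − t ≥ -4, t − s ≥ 2.
Adding all 6 inequalities: the left sides telescope to 0, and the right sides sum to 4 + (-1) + (-1) + 1 + (-4) + 2 = 1. So 0 ≥ 1, which is false.

Unsatisfiable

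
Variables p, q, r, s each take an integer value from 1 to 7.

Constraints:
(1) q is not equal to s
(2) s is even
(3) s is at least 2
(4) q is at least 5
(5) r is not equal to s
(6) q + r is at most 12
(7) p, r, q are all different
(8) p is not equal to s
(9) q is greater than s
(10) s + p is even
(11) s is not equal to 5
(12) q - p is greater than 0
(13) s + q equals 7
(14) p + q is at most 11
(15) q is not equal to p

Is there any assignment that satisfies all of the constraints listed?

One satisfying assignment is p = 4, q = 5, r = 7, s = 2.
For the less obvious constraints — constraint 6: q + r = 12; constraint 12: q - p = 1 — and the others hold by inspection.

Satisfiable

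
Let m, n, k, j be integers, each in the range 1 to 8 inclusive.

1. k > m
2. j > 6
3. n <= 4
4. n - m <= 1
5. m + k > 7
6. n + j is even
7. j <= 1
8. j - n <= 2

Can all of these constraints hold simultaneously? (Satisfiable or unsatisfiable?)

From constraint 2: j ≥ 7. From constraint 7: j ≤ 1. But 1 < 7, so no value of j works.

Unsatisfiable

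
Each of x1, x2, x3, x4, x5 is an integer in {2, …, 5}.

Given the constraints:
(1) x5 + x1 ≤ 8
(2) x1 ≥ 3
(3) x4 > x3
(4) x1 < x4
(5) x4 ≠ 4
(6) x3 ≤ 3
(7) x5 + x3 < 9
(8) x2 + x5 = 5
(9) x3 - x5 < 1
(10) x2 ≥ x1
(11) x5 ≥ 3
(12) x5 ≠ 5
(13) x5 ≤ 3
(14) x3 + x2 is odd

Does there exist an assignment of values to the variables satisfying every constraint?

Unsatisfiable

From constraints 2 and 10: x2 ≥ x1 ≥ 3. From constraint 11: x5 ≥ 3. Hence x2 + x5 ≥ 6. But constraint 8 requires x2 + x5 = 5, and 5 < 6. Contradiction.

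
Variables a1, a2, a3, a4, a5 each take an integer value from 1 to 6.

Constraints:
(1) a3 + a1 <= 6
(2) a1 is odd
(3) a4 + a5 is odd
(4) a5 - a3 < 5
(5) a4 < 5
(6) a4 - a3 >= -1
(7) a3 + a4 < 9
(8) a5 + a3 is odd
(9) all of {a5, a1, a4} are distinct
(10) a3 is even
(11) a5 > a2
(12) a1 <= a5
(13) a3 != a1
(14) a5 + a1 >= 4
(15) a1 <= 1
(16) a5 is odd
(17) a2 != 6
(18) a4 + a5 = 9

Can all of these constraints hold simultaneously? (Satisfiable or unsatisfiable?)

Try a1 = 1, a2 = 2, a3 = 2, a4 = 4, a5 = 5.
Check constraint 1: a3 + a1 = 3; constraint 4: a5 - a3 = 3; constraint 6: a4 - a3 = 2. The remaining constraints are straightforward to verify.

Satisfiable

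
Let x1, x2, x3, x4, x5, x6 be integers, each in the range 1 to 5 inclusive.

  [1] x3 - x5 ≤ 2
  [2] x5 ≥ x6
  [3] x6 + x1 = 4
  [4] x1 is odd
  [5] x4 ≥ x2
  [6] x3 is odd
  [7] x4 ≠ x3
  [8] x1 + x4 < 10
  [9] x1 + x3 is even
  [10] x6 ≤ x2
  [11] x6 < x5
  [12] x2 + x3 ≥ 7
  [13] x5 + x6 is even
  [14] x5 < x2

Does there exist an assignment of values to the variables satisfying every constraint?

Satisfiable

Setting (x1, x2, x3, x4, x5, x6) = (3, 5, 3, 5, 3, 1) satisfies everything: constraint 1: x3 - x5 = 0; constraint 3: x6 + x1 = 4, and the others follow.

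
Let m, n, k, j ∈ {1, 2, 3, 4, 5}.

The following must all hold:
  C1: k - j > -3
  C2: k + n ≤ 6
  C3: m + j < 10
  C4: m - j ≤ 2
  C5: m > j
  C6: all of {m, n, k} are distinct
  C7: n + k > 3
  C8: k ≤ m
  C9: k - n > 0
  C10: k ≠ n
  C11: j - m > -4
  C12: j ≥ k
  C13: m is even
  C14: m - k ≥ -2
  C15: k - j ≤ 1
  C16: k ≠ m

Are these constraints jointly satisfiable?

Satisfiable

Setting (m, n, k, j) = (4, 2, 3, 3) satisfies everything: constraint 1: k - j = 0; constraint 2: k + n = 5, and the others follow.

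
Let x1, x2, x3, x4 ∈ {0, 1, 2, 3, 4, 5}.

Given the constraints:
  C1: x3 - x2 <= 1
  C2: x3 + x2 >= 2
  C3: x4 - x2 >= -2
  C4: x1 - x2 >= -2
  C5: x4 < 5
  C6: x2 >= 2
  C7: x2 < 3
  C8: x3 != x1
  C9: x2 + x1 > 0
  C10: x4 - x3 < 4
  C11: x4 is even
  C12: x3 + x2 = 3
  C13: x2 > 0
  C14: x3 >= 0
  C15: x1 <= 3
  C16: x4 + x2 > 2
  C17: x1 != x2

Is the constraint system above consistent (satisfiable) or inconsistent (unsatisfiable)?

The assignment x1 = 0, x2 = 2, x3 = 1, x4 = 2 works:
  constraint 1 holds since x3 - x2 = -1.
  constraint 2 holds since x3 + x2 = 3.
  constraint 3 holds since x4 - x2 = 0.
The rest check out directly.

Satisfiable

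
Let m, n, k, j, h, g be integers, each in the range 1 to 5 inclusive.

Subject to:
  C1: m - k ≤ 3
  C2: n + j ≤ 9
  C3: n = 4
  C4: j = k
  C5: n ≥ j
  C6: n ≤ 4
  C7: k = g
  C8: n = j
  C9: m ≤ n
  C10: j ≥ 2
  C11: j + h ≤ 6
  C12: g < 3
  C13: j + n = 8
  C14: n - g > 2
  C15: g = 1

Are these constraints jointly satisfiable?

Unsatisfiable

Constraint 3 fixes n = 4 and constraint 15 fixes g = 1. Constraints 4, 7, and 8 give n = j = k = g, so n = g. But 4 ≠ 1 — contradiction.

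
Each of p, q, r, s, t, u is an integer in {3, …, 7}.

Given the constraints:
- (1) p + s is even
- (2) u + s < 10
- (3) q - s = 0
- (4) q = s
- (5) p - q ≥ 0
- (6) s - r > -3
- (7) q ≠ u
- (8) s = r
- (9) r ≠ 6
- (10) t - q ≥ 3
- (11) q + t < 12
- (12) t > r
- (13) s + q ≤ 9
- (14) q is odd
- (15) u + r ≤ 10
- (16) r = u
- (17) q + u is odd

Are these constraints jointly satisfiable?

From constraints 4, 8, and 16, q = s = r = u, so q = u. But constraint 7 says q ≠ u. Contradiction.

Unsatisfiable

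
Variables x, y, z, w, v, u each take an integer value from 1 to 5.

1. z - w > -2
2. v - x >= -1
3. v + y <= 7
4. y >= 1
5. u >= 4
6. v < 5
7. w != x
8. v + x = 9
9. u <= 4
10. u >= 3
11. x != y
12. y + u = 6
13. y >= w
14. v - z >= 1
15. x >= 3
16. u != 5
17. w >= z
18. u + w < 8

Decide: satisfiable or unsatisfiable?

Satisfiable

Take x = 5, y = 2, z = 1, w = 2, v = 4, u = 4. Then constraint 1: z - w = -1; constraint 2: v - x = -1; constraint 3: v + y = 6, and every other listed constraint is also met.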